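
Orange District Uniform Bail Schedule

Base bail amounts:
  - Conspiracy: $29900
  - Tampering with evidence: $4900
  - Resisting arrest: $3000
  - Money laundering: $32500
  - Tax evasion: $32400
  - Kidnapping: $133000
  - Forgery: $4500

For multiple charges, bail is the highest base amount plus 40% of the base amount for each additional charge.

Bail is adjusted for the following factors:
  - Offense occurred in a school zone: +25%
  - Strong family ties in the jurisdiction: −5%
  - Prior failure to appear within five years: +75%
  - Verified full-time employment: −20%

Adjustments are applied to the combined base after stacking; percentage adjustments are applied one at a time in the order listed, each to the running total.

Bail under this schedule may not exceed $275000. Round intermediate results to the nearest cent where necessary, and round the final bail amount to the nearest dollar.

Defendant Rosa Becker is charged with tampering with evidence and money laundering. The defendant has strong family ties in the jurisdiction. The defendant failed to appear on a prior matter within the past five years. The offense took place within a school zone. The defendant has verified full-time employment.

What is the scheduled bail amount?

$57290

Base amounts from the schedule: tampering with evidence $4900; money laundering $32500.
Stacking rule: highest base plus 40% of each additional charge. Highest is money laundering at $32500. Additional: $4900 × 40% = $1960. Combined base = $32500 + $1960 = $34460.
Offense occurred in a school zone (+25%): $34460 × 1.25 = $43075.
Strong family ties in the jurisdiction (−5%): $43075 × 0.95 = $40921.25.
Prior failure to appear within five years (+75%): $40921.25 × 1.75 = $71612.19.
Verified full-time employment (−20%): $71612.19 × 0.8 = $57289.75.
$57289.75 is within the $275000 maximum.
Rounded to the nearest dollar: $57290.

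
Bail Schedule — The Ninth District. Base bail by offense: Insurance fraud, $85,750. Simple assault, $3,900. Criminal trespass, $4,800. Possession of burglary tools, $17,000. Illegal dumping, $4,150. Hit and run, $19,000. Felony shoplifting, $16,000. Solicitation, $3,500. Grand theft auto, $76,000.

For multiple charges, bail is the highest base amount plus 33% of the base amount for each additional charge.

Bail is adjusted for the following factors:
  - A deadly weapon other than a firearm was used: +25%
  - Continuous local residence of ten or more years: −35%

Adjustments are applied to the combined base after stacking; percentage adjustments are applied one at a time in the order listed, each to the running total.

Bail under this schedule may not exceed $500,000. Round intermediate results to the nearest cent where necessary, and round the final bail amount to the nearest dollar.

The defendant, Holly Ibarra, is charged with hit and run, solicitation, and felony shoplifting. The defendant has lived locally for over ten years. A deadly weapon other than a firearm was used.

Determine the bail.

Base amounts from the schedule: hit and run $19,000; solicitation $3,500; felony shoplifting $16,000.
Stacking rule: highest base plus 33% of each additional charge. Highest is hit and run at $19,000. Additional: $3,500 × 33% = $1,155; $16,000 × 33% = $5,280. Combined base = $19,000 + $6,435 = $25,435.
A deadly weapon other than a firearm was used (+25%): $25,435 × 1.25 = $31,793.75.
Continuous local residence of ten or more years (−35%): $31,793.75 × 0.65 = $20,665.94.
$20,665.94 is within the $500,000 maximum.
Rounded to the nearest dollar: $20,666.

$20,666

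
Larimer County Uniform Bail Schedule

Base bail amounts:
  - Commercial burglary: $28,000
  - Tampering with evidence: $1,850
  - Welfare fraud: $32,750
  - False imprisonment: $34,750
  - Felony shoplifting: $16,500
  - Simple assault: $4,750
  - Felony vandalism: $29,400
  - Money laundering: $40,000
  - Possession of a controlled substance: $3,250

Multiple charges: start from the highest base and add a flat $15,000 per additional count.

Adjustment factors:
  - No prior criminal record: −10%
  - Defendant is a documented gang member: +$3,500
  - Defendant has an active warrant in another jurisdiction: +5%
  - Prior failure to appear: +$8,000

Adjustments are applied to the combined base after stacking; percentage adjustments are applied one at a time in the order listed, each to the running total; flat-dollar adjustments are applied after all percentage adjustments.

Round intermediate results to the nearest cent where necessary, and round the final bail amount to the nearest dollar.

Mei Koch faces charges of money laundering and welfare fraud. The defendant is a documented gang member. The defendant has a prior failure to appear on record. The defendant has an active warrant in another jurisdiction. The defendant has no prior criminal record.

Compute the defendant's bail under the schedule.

$63,475

Base amounts from the schedule: money laundering $40,000; welfare fraud $32,750.
Stacking rule: highest base plus $15,000 per additional charge. Highest is money laundering at $40,000; 1 additional charge → +$15,000. Combined base = $55,000.
No prior criminal record (−10%): $55,000 × 0.9 = $49,500.
Defendant has an active warrant in another jurisdiction (+5%): $49,500 × 1.05 = $51,975.
Defendant is a documented gang member (+$3,500 flat): $51,975 + $3,500 = $55,475.
Prior failure to appear (+$8,000 flat): $55,475 + $8,000 = $63,475.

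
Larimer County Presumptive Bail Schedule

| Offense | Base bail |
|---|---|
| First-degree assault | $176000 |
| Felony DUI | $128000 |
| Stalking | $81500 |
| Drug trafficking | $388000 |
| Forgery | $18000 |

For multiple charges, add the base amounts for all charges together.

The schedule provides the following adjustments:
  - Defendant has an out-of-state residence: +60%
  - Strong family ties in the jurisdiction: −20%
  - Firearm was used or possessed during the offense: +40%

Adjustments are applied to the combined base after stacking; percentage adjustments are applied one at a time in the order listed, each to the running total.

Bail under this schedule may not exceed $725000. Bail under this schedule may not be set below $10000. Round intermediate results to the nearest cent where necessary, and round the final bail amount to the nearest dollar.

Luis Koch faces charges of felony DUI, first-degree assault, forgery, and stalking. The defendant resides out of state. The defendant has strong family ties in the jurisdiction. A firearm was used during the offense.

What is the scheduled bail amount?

Base amounts from the schedule: felony DUI $128000; first-degree assault $176000; forgery $18000; stalking $81500.
Stacking rule: sum of all bases. $128000 + $176000 + $18000 + $81500 = $403500.
Defendant has an out-of-state residence (+60%): $403500 × 1.6 = $645600.
Strong family ties in the jurisdiction (−20%): $645600 × 0.8 = $516480.
Firearm was used or possessed during the offense (+40%): $516480 × 1.4 = $723072.
$723072 is within the $725000 maximum.
$723072 is at or above the $10000 minimum.

$723072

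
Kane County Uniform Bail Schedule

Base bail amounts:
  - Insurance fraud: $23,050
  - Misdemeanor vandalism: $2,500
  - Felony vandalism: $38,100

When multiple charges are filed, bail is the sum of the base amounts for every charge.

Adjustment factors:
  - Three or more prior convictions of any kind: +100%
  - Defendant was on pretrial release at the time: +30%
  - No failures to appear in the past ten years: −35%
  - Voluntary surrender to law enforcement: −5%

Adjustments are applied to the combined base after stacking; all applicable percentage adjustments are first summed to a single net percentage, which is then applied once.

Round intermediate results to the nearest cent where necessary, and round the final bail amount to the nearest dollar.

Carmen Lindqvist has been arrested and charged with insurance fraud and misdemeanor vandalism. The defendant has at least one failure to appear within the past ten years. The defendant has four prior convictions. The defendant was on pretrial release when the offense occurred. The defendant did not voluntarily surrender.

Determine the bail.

Base amounts from the schedule: insurance fraud $23,050; misdemeanor vandalism $2,500.
Stacking rule: sum of all bases. $23,050 + $2,500 = $25,550.
Net percentage adjustment: +100% +30% = +130%. $25,550 × 2.3 = $58,765.

$58,765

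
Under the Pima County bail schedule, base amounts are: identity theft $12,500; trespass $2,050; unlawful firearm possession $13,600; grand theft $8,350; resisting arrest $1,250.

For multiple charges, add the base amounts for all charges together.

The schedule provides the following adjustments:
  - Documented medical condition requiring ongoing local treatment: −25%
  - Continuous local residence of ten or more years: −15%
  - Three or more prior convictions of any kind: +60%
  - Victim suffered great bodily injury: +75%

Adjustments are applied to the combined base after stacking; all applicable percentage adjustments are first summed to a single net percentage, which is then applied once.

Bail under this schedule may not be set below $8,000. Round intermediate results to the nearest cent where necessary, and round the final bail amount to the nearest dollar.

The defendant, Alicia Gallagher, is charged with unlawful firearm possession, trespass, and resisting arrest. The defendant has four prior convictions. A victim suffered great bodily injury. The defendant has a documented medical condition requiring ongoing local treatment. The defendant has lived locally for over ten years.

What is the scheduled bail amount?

Base amounts from the schedule: unlawful firearm possession $13,600; trespass $2,050; resisting arrest $1,250.
Stacking rule: sum of all bases. $13,600 + $2,050 + $1,250 = $16,900.
Net percentage adjustment: −25% −15% +60% +75% = +95%. $16,900 × 1.95 = $32,955.
$32,955 is at or above the $8,000 minimum.

$32,955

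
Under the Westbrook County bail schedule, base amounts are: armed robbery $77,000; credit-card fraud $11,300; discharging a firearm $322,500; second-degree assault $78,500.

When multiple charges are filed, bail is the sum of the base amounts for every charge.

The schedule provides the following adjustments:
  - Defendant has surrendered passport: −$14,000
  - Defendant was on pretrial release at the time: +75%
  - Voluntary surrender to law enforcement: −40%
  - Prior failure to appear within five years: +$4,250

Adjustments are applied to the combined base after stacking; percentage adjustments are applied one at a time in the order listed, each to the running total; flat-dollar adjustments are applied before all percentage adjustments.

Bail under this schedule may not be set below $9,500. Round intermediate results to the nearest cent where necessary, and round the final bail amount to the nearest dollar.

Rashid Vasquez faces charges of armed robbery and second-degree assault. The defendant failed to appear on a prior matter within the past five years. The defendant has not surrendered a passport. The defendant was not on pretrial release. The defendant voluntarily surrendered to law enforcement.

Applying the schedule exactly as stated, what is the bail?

$95,850

Base amounts from the schedule: armed robbery $77,000; second-degree assault $78,500.
Stacking rule: sum of all bases. $77,000 + $78,500 = $155,500.
Prior failure to appear within five years (+$4,250 flat): $155,500 + $4,250 = $159,750.
Voluntary surrender to law enforcement (−40%): $159,750 × 0.6 = $95,850.
$95,850 is at or above the $9,500 minimum.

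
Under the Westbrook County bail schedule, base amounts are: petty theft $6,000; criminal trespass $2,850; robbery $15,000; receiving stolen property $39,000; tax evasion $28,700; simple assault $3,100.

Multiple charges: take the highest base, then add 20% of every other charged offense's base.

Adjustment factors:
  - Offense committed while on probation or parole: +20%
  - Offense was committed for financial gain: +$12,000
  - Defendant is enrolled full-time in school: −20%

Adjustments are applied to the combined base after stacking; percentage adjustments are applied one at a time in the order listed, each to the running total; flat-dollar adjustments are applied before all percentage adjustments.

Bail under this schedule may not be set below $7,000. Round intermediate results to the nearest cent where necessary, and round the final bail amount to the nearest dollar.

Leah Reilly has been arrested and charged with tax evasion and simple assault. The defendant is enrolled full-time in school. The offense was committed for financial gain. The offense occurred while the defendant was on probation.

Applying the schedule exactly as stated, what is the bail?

$39,667

Base amounts from the schedule: tax evasion $28,700; simple assault $3,100.
Stacking rule: highest base plus 20% of each additional charge. Highest is tax evasion at $28,700. Additional: $3,100 × 20% = $620. Combined base = $28,700 + $620 = $29,320.
Offense was committed for financial gain (+$12,000 flat): $29,320 + $12,000 = $41,320.
Offense committed while on probation or parole (+20%): $41,320 × 1.2 = $49,584.
Defendant is enrolled full-time in school (−20%): $49,584 × 0.8 = $39,667.20.
$39,667.20 is at or above the $7,000 minimum.
Rounded to the nearest dollar: $39,667.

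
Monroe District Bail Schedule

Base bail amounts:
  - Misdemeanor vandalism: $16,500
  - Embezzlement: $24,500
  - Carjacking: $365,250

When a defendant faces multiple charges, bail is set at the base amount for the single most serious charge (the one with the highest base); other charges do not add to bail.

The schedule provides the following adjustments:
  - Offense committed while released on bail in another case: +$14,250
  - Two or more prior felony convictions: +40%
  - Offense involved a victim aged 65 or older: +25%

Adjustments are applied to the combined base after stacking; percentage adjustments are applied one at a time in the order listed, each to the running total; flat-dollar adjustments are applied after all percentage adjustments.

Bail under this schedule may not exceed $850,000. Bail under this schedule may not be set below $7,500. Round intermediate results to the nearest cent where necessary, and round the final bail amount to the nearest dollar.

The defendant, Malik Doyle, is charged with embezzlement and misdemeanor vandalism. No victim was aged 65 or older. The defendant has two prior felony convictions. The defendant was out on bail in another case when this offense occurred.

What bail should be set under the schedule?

$48,550

Base amounts from the schedule: embezzlement $24,500; misdemeanor vandalism $16,500.
Stacking rule: use the highest base only. Highest is embezzlement at $24,500. Combined base = $24,500.
Two or more prior felony convictions (+40%): $24,500 × 1.4 = $34,300.
Offense committed while released on bail in another case (+$14,250 flat): $34,300 + $14,250 = $48,550.
$48,550 is within the $850,000 maximum.
$48,550 is at or above the $7,500 minimum.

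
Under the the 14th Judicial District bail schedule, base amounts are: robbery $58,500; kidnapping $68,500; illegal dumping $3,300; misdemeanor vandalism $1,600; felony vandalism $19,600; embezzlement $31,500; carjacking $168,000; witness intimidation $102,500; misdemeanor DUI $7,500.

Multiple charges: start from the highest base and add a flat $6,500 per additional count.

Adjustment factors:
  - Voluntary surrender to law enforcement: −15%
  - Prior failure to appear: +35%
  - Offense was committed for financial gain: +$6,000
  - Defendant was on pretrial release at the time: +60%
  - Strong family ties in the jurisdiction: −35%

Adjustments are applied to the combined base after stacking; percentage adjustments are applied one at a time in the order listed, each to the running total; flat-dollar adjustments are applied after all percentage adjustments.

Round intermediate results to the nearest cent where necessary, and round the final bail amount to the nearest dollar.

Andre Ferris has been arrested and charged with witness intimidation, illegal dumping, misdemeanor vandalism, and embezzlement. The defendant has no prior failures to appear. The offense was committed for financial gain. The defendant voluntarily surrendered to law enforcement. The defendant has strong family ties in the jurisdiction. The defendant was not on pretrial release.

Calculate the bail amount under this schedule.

Base amounts from the schedule: witness intimidation $102,500; illegal dumping $3,300; misdemeanor vandalism $1,600; embezzlement $31,500.
Stacking rule: highest base plus $6,500 per additional charge. Highest is witness intimidation at $102,500; 3 additional charges → +$19,500. Combined base = $122,000.
Voluntary surrender to law enforcement (−15%): $122,000 × 0.85 = $103,700.
Strong family ties in the jurisdiction (−35%): $103,700 × 0.65 = $67,405.
Offense was committed for financial gain (+$6,000 flat): $67,405 + $6,000 = $73,405.

$73,405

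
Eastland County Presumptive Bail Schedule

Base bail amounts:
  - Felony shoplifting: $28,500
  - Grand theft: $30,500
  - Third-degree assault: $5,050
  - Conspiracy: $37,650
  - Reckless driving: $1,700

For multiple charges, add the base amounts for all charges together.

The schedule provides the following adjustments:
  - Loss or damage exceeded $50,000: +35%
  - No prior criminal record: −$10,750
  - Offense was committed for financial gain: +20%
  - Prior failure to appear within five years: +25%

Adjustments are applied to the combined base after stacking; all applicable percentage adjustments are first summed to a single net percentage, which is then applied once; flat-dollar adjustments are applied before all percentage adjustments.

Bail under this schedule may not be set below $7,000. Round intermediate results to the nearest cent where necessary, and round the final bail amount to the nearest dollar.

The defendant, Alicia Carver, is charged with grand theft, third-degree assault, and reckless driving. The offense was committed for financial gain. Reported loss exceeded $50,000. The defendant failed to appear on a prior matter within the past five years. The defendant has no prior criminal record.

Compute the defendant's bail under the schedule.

$47,700

Base amounts from the schedule: grand theft $30,500; third-degree assault $5,050; reckless driving $1,700.
Stacking rule: sum of all bases. $30,500 + $5,050 + $1,700 = $37,250.
No prior criminal record (−$10,750 flat): $37,250 − $10,750 = $26,500.
Net percentage adjustment: +35% +20% +25% = +80%. $26,500 × 1.8 = $47,700.
$47,700 is at or above the $7,000 minimum.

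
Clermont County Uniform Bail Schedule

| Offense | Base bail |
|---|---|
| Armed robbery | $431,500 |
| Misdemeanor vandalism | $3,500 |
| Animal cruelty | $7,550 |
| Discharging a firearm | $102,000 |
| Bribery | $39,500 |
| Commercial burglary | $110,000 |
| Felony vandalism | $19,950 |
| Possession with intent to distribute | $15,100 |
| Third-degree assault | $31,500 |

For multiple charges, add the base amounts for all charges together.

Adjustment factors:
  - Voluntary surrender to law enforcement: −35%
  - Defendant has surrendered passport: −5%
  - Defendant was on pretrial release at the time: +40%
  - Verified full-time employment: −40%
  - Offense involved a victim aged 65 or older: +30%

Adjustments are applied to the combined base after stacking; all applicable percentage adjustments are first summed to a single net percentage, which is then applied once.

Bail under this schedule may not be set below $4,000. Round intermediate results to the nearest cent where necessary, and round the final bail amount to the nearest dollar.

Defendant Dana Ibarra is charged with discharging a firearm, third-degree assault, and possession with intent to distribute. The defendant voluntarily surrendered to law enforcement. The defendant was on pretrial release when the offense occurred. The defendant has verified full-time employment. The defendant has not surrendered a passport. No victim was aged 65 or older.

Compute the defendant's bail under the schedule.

$96,590

Base amounts from the schedule: discharging a firearm $102,000; third-degree assault $31,500; possession with intent to distribute $15,100.
Stacking rule: sum of all bases. $102,000 + $31,500 + $15,100 = $148,600.
Net percentage adjustment: −35% +40% −40% = −35%. $148,600 × 0.65 = $96,590.
$96,590 is at or above the $4,000 minimum.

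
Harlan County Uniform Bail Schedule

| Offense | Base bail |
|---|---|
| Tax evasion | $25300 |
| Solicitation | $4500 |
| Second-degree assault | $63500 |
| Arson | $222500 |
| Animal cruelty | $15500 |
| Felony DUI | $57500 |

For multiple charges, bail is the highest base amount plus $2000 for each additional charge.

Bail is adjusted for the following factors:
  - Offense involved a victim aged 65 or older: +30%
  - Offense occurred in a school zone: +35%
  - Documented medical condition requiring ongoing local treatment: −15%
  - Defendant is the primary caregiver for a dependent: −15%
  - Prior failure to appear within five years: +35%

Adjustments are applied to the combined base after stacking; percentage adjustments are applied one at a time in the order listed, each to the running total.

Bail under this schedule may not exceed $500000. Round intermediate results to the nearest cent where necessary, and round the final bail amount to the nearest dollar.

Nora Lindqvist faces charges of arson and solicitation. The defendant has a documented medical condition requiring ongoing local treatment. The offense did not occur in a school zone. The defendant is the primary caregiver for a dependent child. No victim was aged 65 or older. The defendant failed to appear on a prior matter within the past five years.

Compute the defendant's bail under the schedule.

Base amounts from the schedule: arson $222500; solicitation $4500.
Stacking rule: highest base plus $2000 per additional charge. Highest is arson at $222500; 1 additional charge → +$2000. Combined base = $224500.
Documented medical condition requiring ongoing local treatment (−15%): $224500 × 0.85 = $190825.
Defendant is the primary caregiver for a dependent (−15%): $190825 × 0.85 = $162201.25.
Prior failure to appear within five years (+35%): $162201.25 × 1.35 = $218971.69.
$218971.69 is within the $500000 maximum.
Rounded to the nearest dollar: $218972.

$218972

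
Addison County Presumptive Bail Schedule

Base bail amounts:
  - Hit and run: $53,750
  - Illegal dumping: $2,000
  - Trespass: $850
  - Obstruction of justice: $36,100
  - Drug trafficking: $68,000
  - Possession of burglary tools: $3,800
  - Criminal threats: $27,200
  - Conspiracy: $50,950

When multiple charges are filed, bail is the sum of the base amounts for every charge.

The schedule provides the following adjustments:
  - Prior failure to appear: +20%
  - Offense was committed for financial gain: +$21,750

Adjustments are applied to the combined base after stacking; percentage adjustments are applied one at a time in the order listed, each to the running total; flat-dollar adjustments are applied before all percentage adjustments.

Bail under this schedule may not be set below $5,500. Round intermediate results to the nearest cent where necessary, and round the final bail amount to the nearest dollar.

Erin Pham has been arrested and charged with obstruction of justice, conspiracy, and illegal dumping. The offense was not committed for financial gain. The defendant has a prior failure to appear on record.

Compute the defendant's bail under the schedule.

Base amounts from the schedule: obstruction of justice $36,100; conspiracy $50,950; illegal dumping $2,000.
Stacking rule: sum of all bases. $36,100 + $50,950 + $2,000 = $89,050.
Prior failure to appear (+20%): $89,050 × 1.2 = $106,860.
$106,860 is at or above the $5,500 minimum.

$106,860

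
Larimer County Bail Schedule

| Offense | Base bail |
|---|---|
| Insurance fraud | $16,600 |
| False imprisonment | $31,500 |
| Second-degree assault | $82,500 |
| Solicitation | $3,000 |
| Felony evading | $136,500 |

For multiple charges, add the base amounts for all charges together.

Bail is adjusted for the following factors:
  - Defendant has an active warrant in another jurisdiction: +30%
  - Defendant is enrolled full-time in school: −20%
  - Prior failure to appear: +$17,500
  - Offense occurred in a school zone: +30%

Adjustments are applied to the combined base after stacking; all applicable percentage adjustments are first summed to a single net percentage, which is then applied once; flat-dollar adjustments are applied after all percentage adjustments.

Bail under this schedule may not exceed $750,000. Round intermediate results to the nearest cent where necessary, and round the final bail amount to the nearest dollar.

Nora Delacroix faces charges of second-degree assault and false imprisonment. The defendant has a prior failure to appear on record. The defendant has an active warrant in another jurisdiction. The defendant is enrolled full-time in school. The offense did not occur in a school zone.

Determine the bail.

Base amounts from the schedule: second-degree assault $82,500; false imprisonment $31,500.
Stacking rule: sum of all bases. $82,500 + $31,500 = $114,000.
Net percentage adjustment: +30% −20% = +10%. $114,000 × 1.1 = $125,400.
Prior failure to appear (+$17,500 flat): $125,400 + $17,500 = $142,900.
$142,900 is within the $750,000 maximum.

$142,900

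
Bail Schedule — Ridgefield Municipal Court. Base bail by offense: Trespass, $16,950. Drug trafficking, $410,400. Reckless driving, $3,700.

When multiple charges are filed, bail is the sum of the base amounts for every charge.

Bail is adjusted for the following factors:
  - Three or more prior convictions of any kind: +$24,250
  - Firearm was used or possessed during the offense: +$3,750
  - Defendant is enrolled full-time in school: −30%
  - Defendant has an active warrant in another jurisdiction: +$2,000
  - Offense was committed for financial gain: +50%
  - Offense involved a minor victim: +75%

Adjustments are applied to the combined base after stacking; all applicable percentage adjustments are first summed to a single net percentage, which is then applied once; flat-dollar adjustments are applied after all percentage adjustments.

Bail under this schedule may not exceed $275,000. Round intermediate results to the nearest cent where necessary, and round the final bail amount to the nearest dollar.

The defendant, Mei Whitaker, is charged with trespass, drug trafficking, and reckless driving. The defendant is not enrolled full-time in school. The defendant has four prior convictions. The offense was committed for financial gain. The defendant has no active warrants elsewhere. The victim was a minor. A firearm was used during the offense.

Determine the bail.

$275,000

Base amounts from the schedule: trespass $16,950; drug trafficking $410,400; reckless driving $3,700.
Stacking rule: sum of all bases. $16,950 + $410,400 + $3,700 = $431,050.
Net percentage adjustment: +50% +75% = +125%. $431,050 × 2.25 = $969,862.50.
Three or more prior convictions of any kind (+$24,250 flat): $969,862.50 + $24,250 = $994,112.50.
Firearm was used or possessed during the offense (+$3,750 flat): $994,112.50 + $3,750 = $997,862.50.
Result $997,862.50 exceeds the maximum of $275,000; bail is capped at $275,000.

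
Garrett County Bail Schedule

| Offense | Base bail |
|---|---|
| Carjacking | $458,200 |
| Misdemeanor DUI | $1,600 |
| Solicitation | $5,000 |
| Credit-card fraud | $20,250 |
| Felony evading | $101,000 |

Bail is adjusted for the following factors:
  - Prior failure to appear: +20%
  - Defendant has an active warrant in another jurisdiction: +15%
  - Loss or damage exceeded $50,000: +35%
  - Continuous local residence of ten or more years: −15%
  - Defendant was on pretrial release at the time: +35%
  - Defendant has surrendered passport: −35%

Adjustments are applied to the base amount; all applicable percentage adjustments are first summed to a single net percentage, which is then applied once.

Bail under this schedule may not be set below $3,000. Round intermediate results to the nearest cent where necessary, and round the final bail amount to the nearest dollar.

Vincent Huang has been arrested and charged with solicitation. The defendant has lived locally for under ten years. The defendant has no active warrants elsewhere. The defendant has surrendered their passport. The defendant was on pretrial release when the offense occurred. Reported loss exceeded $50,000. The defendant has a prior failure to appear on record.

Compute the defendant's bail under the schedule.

$7,750

Base amounts from the schedule: solicitation $5,000.
Single charge. Combined base = $5,000.
Net percentage adjustment: +20% +35% +35% −35% = +55%. $5,000 × 1.55 = $7,750.
$7,750 is at or above the $3,000 minimum.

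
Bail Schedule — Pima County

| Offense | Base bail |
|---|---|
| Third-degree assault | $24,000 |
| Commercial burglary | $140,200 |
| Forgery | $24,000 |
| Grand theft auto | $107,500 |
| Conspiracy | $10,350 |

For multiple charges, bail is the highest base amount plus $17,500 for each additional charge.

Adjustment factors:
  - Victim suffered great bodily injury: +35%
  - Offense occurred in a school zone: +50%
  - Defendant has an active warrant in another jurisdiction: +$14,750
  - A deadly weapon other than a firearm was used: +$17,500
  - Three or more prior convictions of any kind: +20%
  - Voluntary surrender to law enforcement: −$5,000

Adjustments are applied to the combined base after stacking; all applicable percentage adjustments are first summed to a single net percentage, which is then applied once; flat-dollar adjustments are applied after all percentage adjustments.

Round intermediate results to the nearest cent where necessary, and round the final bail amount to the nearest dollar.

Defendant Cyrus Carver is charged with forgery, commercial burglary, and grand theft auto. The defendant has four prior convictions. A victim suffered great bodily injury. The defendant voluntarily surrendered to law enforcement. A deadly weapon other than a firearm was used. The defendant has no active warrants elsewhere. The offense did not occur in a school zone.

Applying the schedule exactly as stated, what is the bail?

Base amounts from the schedule: forgery $24,000; commercial burglary $140,200; grand theft auto $107,500.
Stacking rule: highest base plus $17,500 per additional charge. Highest is commercial burglary at $140,200; 2 additional charges → +$35,000. Combined base = $175,200.
Net percentage adjustment: +35% +20% = +55%. $175,200 × 1.55 = $271,560.
A deadly weapon other than a firearm was used (+$17,500 flat): $271,560 + $17,500 = $289,060.
Voluntary surrender to law enforcement (−$5,000 flat): $289,060 − $5,000 = $284,060.

$284,060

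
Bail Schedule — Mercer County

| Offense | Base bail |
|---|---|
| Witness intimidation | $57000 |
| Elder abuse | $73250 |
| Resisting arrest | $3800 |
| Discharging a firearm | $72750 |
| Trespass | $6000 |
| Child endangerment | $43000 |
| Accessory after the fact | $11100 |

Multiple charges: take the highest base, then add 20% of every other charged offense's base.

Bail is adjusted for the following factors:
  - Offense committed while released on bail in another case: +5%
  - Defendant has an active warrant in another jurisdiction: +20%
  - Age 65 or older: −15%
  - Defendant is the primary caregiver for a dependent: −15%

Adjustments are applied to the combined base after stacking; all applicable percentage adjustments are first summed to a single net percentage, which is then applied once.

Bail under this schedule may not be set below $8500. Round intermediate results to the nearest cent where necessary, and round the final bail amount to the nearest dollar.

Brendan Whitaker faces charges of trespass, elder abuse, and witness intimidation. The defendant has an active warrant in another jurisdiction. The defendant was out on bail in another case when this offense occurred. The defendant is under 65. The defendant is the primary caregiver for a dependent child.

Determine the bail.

Base amounts from the schedule: trespass $6000; elder abuse $73250; witness intimidation $57000.
Stacking rule: highest base plus 20% of each additional charge. Highest is elder abuse at $73250. Additional: $6000 × 20% = $1200; $57000 × 20% = $11400. Combined base = $73250 + $12600 = $85850.
Net percentage adjustment: +5% +20% −15% = +10%. $85850 × 1.1 = $94435.
$94435 is at or above the $8500 minimum.

$94435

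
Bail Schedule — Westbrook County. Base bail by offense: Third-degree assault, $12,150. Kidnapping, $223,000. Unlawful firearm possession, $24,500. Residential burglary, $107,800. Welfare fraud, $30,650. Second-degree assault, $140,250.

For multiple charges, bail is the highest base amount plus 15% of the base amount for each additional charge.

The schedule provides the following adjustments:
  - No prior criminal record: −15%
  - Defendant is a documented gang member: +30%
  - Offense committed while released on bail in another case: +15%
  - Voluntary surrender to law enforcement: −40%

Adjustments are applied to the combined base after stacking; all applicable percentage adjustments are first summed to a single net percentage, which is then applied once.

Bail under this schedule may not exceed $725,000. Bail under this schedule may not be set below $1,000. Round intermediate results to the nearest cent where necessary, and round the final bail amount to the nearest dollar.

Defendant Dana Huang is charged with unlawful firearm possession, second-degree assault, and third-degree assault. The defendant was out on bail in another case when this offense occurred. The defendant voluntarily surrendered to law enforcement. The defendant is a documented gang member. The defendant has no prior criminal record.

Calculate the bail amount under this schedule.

$131,173

Base amounts from the schedule: unlawful firearm possession $24,500; second-degree assault $140,250; third-degree assault $12,150.
Stacking rule: highest base plus 15% of each additional charge. Highest is second-degree assault at $140,250. Additional: $24,500 × 15% = $3,675; $12,150 × 15% = $1,822.50. Combined base = $140,250 + $5,497.50 = $145,747.50.
Net percentage adjustment: −15% +30% +15% −40% = −10%. $145,747.50 × 0.9 = $131,172.75.
$131,172.75 is within the $725,000 maximum.
$131,172.75 is at or above the $1,000 minimum.
Rounded to the nearest dollar: $131,173.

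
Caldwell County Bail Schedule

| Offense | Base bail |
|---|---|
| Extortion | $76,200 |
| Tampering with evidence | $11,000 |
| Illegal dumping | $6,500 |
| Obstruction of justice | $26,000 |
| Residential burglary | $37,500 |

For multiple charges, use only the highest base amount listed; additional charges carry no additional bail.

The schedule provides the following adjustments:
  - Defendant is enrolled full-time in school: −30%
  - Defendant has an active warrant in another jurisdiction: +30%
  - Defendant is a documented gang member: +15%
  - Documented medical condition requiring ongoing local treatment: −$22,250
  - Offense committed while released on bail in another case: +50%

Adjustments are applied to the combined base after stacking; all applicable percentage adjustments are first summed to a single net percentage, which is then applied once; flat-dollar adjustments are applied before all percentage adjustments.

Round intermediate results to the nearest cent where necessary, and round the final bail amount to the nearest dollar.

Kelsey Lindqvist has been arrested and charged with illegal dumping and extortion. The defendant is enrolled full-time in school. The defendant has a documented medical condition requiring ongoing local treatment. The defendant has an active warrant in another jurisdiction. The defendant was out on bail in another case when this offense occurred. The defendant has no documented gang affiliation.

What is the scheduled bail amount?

$80,925

Base amounts from the schedule: illegal dumping $6,500; extortion $76,200.
Stacking rule: use the highest base only. Highest is extortion at $76,200. Combined base = $76,200.
Documented medical condition requiring ongoing local treatment (−$22,250 flat): $76,200 − $22,250 = $53,950.
Net percentage adjustment: −30% +30% +50% = +50%. $53,950 × 1.5 = $80,925.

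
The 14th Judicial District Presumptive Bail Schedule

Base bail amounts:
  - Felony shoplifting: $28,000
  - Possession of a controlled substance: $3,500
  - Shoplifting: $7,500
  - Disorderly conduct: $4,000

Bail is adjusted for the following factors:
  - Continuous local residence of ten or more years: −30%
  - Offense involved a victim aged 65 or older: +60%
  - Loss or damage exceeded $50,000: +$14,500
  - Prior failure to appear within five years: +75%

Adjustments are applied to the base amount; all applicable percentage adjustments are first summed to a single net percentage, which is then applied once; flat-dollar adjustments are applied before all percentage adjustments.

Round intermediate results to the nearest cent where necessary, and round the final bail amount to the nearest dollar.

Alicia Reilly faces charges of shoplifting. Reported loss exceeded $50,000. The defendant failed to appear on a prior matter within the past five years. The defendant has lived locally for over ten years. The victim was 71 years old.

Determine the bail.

$45,100

Base amounts from the schedule: shoplifting $7,500.
Single charge. Combined base = $7,500.
Loss or damage exceeded $50,000 (+$14,500 flat): $7,500 + $14,500 = $22,000.
Net percentage adjustment: −30% +60% +75% = +105%. $22,000 × 2.05 = $45,100.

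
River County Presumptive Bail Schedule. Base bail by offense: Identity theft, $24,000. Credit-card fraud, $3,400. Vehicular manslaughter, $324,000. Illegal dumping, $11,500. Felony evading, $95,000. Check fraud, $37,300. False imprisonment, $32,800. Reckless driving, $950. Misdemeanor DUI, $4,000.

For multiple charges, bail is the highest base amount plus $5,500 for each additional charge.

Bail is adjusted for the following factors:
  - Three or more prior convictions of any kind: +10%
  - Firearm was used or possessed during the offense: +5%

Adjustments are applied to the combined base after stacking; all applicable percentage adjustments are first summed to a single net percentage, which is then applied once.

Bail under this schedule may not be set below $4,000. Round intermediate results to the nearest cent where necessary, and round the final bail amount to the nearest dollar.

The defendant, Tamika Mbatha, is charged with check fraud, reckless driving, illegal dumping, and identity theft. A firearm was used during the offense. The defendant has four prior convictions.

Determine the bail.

Base amounts from the schedule: check fraud $37,300; reckless driving $950; illegal dumping $11,500; identity theft $24,000.
Stacking rule: highest base plus $5,500 per additional charge. Highest is check fraud at $37,300; 3 additional charges → +$16,500. Combined base = $53,800.
Net percentage adjustment: +10% +5% = +15%. $53,800 × 1.15 = $61,870.
$61,870 is at or above the $4,000 minimum.

$61,870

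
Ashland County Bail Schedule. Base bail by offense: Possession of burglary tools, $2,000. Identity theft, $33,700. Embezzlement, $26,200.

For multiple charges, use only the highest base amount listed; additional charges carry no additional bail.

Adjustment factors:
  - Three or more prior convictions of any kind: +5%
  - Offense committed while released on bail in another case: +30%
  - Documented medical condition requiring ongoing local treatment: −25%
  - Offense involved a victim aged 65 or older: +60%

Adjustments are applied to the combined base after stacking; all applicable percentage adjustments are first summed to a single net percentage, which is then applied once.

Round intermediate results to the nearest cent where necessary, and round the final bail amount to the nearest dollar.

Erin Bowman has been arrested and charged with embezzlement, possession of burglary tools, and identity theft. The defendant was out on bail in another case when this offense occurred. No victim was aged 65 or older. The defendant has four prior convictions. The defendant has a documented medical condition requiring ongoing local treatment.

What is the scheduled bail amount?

Base amounts from the schedule: embezzlement $26,200; possession of burglary tools $2,000; identity theft $33,700.
Stacking rule: use the highest base only. Highest is identity theft at $33,700. Combined base = $33,700.
Net percentage adjustment: +5% +30% −25% = +10%. $33,700 × 1.1 = $37,070.

$37,070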